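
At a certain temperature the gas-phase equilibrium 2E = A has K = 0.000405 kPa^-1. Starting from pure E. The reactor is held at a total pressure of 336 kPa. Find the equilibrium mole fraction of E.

y_E = 0.892

Take 1 mol E as basis and let X be its fractional conversion, so ξ = 0.5X.
Mole table: n_E = 1 − X; n_A = 0.5X.
Total moles n_T = 1 − 0.5X.
With p_i = (n_i/n_T)P, K = p_A / (p_E^2).
Substituting and setting equal to 0.000405 kPa^-1 gives a polynomial in X; the root in (0,1) is X = 0.195.
Then n_E = 0.805, n_T = 0.902, so y_E = 0.892.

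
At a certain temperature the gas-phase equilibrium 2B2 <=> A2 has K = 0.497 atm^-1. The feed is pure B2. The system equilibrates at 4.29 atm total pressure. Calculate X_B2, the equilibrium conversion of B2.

X = 0.676

Basis: 1 mol B2 initially; let X = conversion of B2. Extent ξ = 0.5X.
Species balance: n_B2 = 1 − X; n_A2 = 0.5X.
Total moles n_T = 1 − 0.5X.
y_i = n_i/n_T, p_i = y_i·P. K = p_A2 / (p_B2^2).
Setting this equal to 0.497 atm^-1 and taking the physical root (0 < X < 1) gives X = 0.676.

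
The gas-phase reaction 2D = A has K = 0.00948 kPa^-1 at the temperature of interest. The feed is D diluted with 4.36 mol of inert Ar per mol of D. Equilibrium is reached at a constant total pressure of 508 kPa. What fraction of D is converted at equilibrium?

Let X = conversion of D (basis 1 mol D); extent of reaction ξ = 0.5X.
Mole table: n_D = 1 − X; n_A = 0.5X; n_I = 4.36 (inert).
Total moles n_T = 5.36 − 0.5X.
y_i = n_i/n_T, p_i = y_i·P. K = p_A / (p_D^2).
Setting this equal to 0.00948 kPa^-1 and taking the physical root (0 < X < 1) gives X = 0.490.

X = 0.490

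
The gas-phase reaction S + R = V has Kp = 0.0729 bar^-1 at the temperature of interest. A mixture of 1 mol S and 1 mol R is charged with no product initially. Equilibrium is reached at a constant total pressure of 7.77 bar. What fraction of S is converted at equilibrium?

X = 0.201

Let X = conversion of S (basis 1 mol S); extent of reaction ξ = X.
At extent ξ: n_S = 1 − X; n_R = 1 − X; n_V = X.
Summing: n_T = 2 − X.
y_i = n_i/n_T, p_i = y_i·P. Kp = p_V / (p_S p_R).
This yields a degree-2 equation in X; solving on (0,1), X = 0.201.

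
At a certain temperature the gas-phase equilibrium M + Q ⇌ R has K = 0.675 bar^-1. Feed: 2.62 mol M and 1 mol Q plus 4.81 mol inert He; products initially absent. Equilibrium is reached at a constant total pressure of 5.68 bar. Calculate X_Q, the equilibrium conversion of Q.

Basis: 1 mol Q initially; let X = conversion of Q. Extent ξ = X.
Moles: n_M = 2.62 − X; n_Q = 1 − X; n_R = X; n_I = 4.81 (inert).
Total moles n_T = 8.43 − X.
y_i = n_i/n_T, p_i = y_i·P. K = p_R / (p_M p_Q).
Substituting and setting equal to 0.675 bar^-1 gives a polynomial in X; the root in (0,1) is X = 0.506.

X = 0.506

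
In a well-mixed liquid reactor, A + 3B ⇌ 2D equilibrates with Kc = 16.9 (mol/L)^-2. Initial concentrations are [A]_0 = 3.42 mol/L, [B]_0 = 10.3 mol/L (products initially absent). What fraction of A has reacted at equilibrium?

X = 0.850

Let X = conversion of A; extent ξ = 3.42·X mol/L.
Concentrations: [A] = 3.42 − 3.42X; [B] = 10.3 − 10.3X; [D] = 6.84X.
Kc = [D]^2 / ([A] [B]^3).
Solving Kc = 16.9 for X ∈ (0,1): X = 0.850.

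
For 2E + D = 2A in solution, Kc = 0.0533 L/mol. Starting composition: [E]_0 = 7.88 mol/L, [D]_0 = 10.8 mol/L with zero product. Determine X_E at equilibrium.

X = 0.412

Let X = conversion of E; extent ξ = 7.88X/2 mol/L.
Concentrations: [E] = 7.88 − 7.88X; [D] = 10.8 − 3.94X; [A] = 7.88X.
Kc = [A]^2 / ([E]^2 [D]).
Setting equal to 0.0533 and solving for X on (0,1) gives X = 0.412.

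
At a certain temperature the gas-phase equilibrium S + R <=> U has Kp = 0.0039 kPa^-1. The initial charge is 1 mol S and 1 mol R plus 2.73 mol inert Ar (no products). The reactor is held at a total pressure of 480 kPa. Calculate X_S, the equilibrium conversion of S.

Take 1 mol S as basis and let X be its fractional conversion, so ξ = X.
Moles: n_S = 1 − X; n_R = 1 − X; n_U = X; n_I = 2.73 (inert).
Summing: n_T = 4.73 − X.
y_i = n_i/n_T, p_i = y_i·P. Kp = p_U / (p_S p_R).
Substituting and setting equal to 0.0039 kPa^-1 gives a polynomial in X; the root in (0,1) is X = 0.241.

X = 0.241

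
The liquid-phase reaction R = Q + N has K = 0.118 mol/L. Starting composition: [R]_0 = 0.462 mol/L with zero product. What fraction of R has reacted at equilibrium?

Let X = conversion of R; extent ξ = 0.462·X mol/L.
Concentrations: [R] = 0.462 − 0.462X; [Q] = 0.462X; [N] = 0.462X.
K = [Q] [N] / ([R]).
Setting equal to 0.118 and solving for X on (0,1) gives X = 0.394.

X = 0.394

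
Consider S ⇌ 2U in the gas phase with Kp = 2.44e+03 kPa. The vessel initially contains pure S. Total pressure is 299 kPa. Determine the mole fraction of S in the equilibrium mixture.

Let X = conversion of S (basis 1 mol S); extent of reaction ξ = X.
Mole table: n_S = 1 − X; n_U = 2X.
n_T = Σnᵢ = 1 + X.
Mole fractions y_i = n_i/n_T; Kp = p_U^2 / (p_S) with p_i = y_i·P.
Substituting and setting equal to 2.44e+03 kPa gives a polynomial in X; the root in (0,1) is X = 0.819.
Then n_S = 0.181, n_T = 1.82, so y_S = 0.099.

y_S = 0.099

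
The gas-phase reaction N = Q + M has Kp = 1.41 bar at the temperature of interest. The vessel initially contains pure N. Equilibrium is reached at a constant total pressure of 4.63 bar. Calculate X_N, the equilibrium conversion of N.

X = 0.483

Take 1 mol N as basis and let X be its fractional conversion, so ξ = X.
Mole table: n_N = 1 − X; n_Q = X; n_M = X.
Summing: n_T = 1 + X.
With p_i = (n_i/n_T)P, Kp = p_Q p_M / (p_N).
Setting this equal to 1.41 bar and taking the physical root (0 < X < 1) gives X = 0.483.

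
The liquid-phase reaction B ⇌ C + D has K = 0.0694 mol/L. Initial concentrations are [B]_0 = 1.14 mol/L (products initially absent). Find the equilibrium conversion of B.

X = 0.218

Let X = conversion of B; extent ξ = 1.14·X mol/L.
Concentrations: [B] = 1.14 − 1.14X; [C] = 1.14X; [D] = 1.14X.
K = [C] [D] / ([B]).
This equals 0.0694 at X = 0.218 (the root in 0 < X < 1).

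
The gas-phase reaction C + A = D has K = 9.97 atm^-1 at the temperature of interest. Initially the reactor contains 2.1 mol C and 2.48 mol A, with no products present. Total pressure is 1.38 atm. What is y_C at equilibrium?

Take 2.1 mol C as basis and let X be its fractional conversion, so ξ = 2.1X.
Moles: n_C = 2.1 − 2.1X; n_A = 2.48 − 2.1X; n_D = 2.1X.
Total moles n_T = 4.58 − 2.1X.
With p_i = (n_i/n_T)P, K = p_D / (p_C p_A).
This yields a degree-2 equation in X; solving on (0,1), X = 0.793.
Then n_C = 0.434, n_T = 2.91, so y_C = 0.149.

y_C = 0.149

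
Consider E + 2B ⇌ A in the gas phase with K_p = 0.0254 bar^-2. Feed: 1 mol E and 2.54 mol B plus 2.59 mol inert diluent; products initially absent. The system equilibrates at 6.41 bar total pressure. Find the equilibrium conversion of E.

Let X = conversion of E (basis 1 mol E); extent of reaction ξ = X.
Mole table: n_E = 1 − X; n_B = 2.54 − 2X; n_A = X; n_I = 2.59 (inert).
n_T = Σnᵢ = 6.13 − 2X.
y_i = n_i/n_T, p_i = y_i·P. K_p = p_A / (p_E p_B^2).
This yields a degree-3 equation in X; solving on (0,1), X = 0.135.

X = 0.135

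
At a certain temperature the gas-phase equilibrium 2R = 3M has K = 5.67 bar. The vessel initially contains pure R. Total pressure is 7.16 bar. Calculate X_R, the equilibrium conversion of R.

X = 0.445

Let X = conversion of R (basis 1 mol R); extent of reaction ξ = 0.5X.
At extent ξ: n_R = 1 − X; n_M = 1.5X.
Total moles n_T = 1 + 0.5X.
y_i = n_i/n_T, p_i = y_i·P. K = p_M^3 / (p_R^2).
Equating to 5.67 bar and solving on 0 < X < 1: X = 0.445.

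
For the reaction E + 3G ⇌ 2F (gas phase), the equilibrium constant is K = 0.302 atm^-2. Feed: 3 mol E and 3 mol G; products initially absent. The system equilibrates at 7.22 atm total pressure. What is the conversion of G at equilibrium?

X = 0.662

Basis: 3 mol G initially; let X = conversion of G. Extent ξ = X.
Moles: n_E = 3 − X; n_G = 3 − 3X; n_F = 2X.
Summing: n_T = 6 − 2X.
Mole fractions y_i = n_i/n_T; K = p_F^2 / (p_E p_G^3) with p_i = y_i·P.
This yields a degree-4 equation in X; solving on (0,1), X = 0.662.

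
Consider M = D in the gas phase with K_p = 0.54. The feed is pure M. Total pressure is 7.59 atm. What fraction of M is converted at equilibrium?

Take 1 mol M as basis and let X be its fractional conversion, so ξ = X.
At extent ξ: n_M = 1 − X; n_D = X.
Total moles n_T = 1 (Δν = 0, constant).
y_i = n_i/n_T, p_i = y_i·P. K_p = p_D / (p_M).
Equating to 0.54 and solving on 0 < X < 1: X = 0.351.

X = 0.351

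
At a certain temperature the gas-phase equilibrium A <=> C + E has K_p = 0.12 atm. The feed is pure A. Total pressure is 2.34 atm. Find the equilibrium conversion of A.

X = 0.221

Let X = conversion of A (basis 1 mol A); extent of reaction ξ = X.
Species balance: n_A = 1 − X; n_C = X; n_E = X.
Total moles n_T = 1 + X.
Mole fractions y_i = n_i/n_T; K_p = p_C p_E / (p_A) with p_i = y_i·P.
Setting this equal to 0.12 atm and taking the physical root (0 < X < 1) gives X = 0.221.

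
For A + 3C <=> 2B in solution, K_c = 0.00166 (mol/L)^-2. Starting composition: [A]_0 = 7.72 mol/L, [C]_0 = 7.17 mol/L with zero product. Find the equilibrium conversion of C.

X = 0.271

Let X = conversion of C; extent ξ = 7.17X/3 mol/L.
Concentrations: [A] = 7.72 − 2.39X; [C] = 7.17 − 7.17X; [B] = 4.78X.
K_c = [B]^2 / ([A] [C]^3).
Solving K_c = 0.00166 for X ∈ (0,1): X = 0.271.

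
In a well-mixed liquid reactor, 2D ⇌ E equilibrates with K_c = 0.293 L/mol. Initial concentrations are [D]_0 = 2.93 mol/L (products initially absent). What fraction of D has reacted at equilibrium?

X = 0.474

Let X = conversion of D; extent ξ = 2.93X/2 mol/L.
Concentrations: [D] = 2.93 − 2.93X; [E] = 1.47X.
K_c = [E] / ([D]^2).
Solving K_c = 0.293 for X ∈ (0,1): X = 0.474.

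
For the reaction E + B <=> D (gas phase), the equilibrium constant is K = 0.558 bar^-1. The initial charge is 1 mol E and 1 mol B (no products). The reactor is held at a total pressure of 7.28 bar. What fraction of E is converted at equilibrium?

Take 1 mol E as basis and let X be its fractional conversion, so ξ = X.
Species balance: n_E = 1 − X; n_B = 1 − X; n_D = X.
Summing: n_T = 2 − X.
With p_i = (n_i/n_T)P, K = p_D / (p_E p_B).
Setting this equal to 0.558 bar^-1 and taking the physical root (0 < X < 1) gives X = 0.556.

X = 0.556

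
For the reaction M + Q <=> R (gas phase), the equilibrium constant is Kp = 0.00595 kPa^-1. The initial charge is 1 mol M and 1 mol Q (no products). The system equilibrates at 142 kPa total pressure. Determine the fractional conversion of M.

X = 0.264

Basis: 1 mol M initially; let X = conversion of M. Extent ξ = X.
At extent ξ: n_M = 1 − X; n_Q = 1 − X; n_R = X.
n_T = Σnᵢ = 2 − X.
y_i = n_i/n_T, p_i = y_i·P. Kp = p_R / (p_M p_Q).
Setting this equal to 0.00595 kPa^-1 and taking the physical root (0 < X < 1) gives X = 0.264.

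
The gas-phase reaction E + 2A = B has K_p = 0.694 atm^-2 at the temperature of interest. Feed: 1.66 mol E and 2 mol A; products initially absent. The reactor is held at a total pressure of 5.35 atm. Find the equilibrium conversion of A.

X = 0.778

Let X = conversion of A (basis 2 mol A); extent of reaction ξ = X.
Moles: n_E = 1.66 − X; n_A = 2 − 2X; n_B = X.
Total moles n_T = 3.66 − 2X.
With p_i = (n_i/n_T)P, K_p = p_B / (p_E p_A^2).
This yields a degree-3 equation in X; solving on (0,1), X = 0.778.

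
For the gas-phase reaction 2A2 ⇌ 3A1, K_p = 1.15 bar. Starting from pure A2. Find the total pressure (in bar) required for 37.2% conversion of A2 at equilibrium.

P = 3.1 bar

Let X = conversion of A2 (basis 1 mol A2); extent of reaction ξ = 0.5X.
Species balance: n_A2 = 1 − X; n_A1 = 1.5X.
Summing: n_T = 1 + 0.5X.
K_p = p_A1^3 / (p_A2^2) with p_i = (n_i/n_T)·P.
At X = 0.372: the mole-fraction product g(X) = Π y_i^ν_i = 0.3714. Since K_p = g(X)·P^{1}, P = (K_p/g)^(1/1) = (1.15/0.3714)^(1/1) = 3.1 bar.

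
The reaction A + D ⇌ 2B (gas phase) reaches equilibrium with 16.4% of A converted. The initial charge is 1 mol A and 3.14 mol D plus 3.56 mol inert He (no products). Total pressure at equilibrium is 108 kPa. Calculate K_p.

K_p = 0.0432

Let X = conversion of A (basis 1 mol A); extent of reaction ξ = X.
Mole table: n_A = 1 − X; n_D = 3.14 − X; n_B = 2X; n_I = 3.56 (inert).
Since Δν = 0, n_T = 7.7 throughout.
At X = 0.164: n_A = 0.836, n_D = 2.98, n_B = 0.328, n_T = 7.7.
p_i = (n_i/n_T)·P. K_p = p_B^2 / (p_A p_D) = 0.0432.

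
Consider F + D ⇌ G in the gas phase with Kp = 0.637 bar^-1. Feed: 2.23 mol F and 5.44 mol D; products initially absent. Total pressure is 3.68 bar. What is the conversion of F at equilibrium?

X = 0.603

Let X = conversion of F (basis 2.23 mol F); extent of reaction ξ = 2.23X.
Species balance: n_F = 2.23 − 2.23X; n_D = 5.44 − 2.23X; n_G = 2.23X.
Summing: n_T = 7.67 − 2.23X.
Mole fractions y_i = n_i/n_T; Kp = p_G / (p_F p_D) with p_i = y_i·P.
Substituting and setting equal to 0.637 bar^-1 gives a polynomial in X; the root in (0,1) is X = 0.603.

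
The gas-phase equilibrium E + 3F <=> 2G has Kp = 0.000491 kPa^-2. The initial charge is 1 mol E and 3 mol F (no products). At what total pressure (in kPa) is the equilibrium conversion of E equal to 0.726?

Basis: 1 mol E initially; let X = conversion of E. Extent ξ = X.
At extent ξ: n_E = 1 − X; n_F = 3 − 3X; n_G = 2X.
n_T = Σnᵢ = 4 − 2X.
Kp = p_G^2 / (p_E p_F^3) with p_i = (n_i/n_T)·P.
At X = 0.726: the mole-fraction product g(X) = Π y_i^ν_i = 89.94. Since Kp = g(X)·P^{-2}, P = (g/Kp)^(1/2) = (89.94/0.000491)^(1/2) = 428 kPa.

P = 428 kPa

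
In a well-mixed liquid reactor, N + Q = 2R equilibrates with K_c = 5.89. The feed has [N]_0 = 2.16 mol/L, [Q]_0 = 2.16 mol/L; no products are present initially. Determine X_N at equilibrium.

Let X = conversion of N; extent ξ = 2.16·X mol/L.
Concentrations: [N] = 2.16 − 2.16X; [Q] = 2.16 − 2.16X; [R] = 4.32X.
K_c = [R]^2 / ([N] [Q]).
Solving K_c = 5.89 for X ∈ (0,1): X = 0.548.

X = 0.548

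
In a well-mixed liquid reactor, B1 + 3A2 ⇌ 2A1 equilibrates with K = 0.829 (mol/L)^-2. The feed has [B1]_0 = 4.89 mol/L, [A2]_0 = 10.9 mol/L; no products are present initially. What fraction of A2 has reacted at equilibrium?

X = 0.762

Let X = conversion of A2; extent ξ = 10.9X/3 mol/L.
Concentrations: [B1] = 4.89 − 3.63X; [A2] = 10.9 − 10.9X; [A1] = 7.27X.
K = [A1]^2 / ([B1] [A2]^3).
Setting equal to 0.829 and solving for X on (0,1) gives X = 0.762.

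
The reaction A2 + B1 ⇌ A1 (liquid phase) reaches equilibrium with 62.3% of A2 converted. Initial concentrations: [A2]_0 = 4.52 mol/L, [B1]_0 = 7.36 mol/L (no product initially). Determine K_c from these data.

Let X = conversion of A2.
Concentrations: [A2] = 4.52 − 4.52X; [B1] = 7.36 − 4.52X; [A1] = 4.52X.
At X = 0.623: [A2] = 1.7, [B1] = 4.54, [A1] = 2.82.
K_c = [A1] / ([A2] [B1]) = 0.364 L/mol.

K_c = 0.364 L/mol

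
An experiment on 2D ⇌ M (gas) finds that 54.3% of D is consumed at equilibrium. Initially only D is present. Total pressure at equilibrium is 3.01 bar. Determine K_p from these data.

K_p = 0.315 bar^-1

Basis: 1 mol D initially; let X = conversion of D. Extent ξ = 0.5X.
Moles: n_D = 1 − X; n_M = 0.5X.
Summing: n_T = 1 − 0.5X.
At X = 0.543: n_D = 0.457, n_M = 0.272, n_T = 0.728.
p_i = (n_i/n_T)·P. K_p = p_M / (p_D^2) = 0.315 bar^-1.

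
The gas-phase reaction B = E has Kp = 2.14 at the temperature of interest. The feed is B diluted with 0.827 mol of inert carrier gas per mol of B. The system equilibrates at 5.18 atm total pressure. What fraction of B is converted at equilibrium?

X = 0.682

Take 1 mol B as basis and let X be its fractional conversion, so ξ = X.
Mole table: n_B = 1 − X; n_E = X; n_I = 0.827 (inert).
Total moles n_T = 1.83 (Δν = 0, constant).
Mole fractions y_i = n_i/n_T; Kp = p_E / (p_B) with p_i = y_i·P.
This yields a degree-1 equation in X; solving on (0,1), X = 0.682.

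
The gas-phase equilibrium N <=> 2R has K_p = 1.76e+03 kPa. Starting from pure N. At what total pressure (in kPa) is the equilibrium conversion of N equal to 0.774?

P = 294 kPa

Let X = conversion of N (basis 1 mol N); extent of reaction ξ = X.
Moles: n_N = 1 − X; n_R = 2X.
Summing: n_T = 1 + X.
K_p = p_R^2 / (p_N) with p_i = (n_i/n_T)·P.
At X = 0.774: the mole-fraction product g(X) = Π y_i^ν_i = 5.977. Since K_p = g(X)·P^{1}, P = (K_p/g)^(1/1) = (1.76e+03/5.977)^(1/1) = 294 kPa.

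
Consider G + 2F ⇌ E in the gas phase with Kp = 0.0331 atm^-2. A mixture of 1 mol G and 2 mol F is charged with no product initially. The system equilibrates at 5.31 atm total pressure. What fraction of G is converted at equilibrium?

X = 0.251

Take 1 mol G as basis and let X be its fractional conversion, so ξ = X.
Species balance: n_G = 1 − X; n_F = 2 − 2X; n_E = X.
Total moles n_T = 3 − 2X.
y_i = n_i/n_T, p_i = y_i·P. Kp = p_E / (p_G p_F^2).
Substituting and setting equal to 0.0331 atm^-2 gives a polynomial in X; the root in (0,1) is X = 0.251.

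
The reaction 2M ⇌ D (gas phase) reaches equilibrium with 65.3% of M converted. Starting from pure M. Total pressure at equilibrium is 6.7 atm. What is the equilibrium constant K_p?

Basis: 1 mol M initially; let X = conversion of M. Extent ξ = 0.5X.
At extent ξ: n_M = 1 − X; n_D = 0.5X.
Summing: n_T = 1 − 0.5X.
At X = 0.653: n_M = 0.347, n_D = 0.327, n_T = 0.673.
p_i = (n_i/n_T)·P. K_p = p_D / (p_M^2) = 0.273 atm^-1.

K_p = 0.273 atm^-1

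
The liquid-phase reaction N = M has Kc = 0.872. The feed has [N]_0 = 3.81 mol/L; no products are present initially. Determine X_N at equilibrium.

X = 0.466

Let X = conversion of N; extent ξ = 3.81·X mol/L.
Concentrations: [N] = 3.81 − 3.81X; [M] = 3.81X.
Kc = [M] / ([N]).
Solving Kc = 0.872 for X ∈ (0,1): X = 0.466.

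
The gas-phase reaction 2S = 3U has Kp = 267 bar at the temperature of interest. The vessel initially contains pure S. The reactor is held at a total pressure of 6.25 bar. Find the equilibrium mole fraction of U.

y_U = 0.875

Basis: 1 mol S initially; let X = conversion of S. Extent ξ = 0.5X.
Species balance: n_S = 1 − X; n_U = 1.5X.
Total moles n_T = 1 + 0.5X.
Mole fractions y_i = n_i/n_T; Kp = p_U^3 / (p_S^2) with p_i = y_i·P.
Equating to 267 bar and solving on 0 < X < 1: X = 0.823.
Then n_U = 1.23, n_T = 1.41, so y_U = 0.875.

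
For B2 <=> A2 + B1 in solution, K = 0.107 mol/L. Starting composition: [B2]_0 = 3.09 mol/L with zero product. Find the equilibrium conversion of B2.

Let X = conversion of B2; extent ξ = 3.09·X mol/L.
Concentrations: [B2] = 3.09 − 3.09X; [A2] = 3.09X; [B1] = 3.09X.
K = [A2] [B1] / ([B2]).
Equating to 0.107 mol/L: the physical root is X = 0.170.

X = 0.170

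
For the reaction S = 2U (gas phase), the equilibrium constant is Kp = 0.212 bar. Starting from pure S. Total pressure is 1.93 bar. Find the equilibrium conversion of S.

Take 1 mol S as basis and let X be its fractional conversion, so ξ = X.
Species balance: n_S = 1 − X; n_U = 2X.
n_T = Σnᵢ = 1 + X.
With p_i = (n_i/n_T)P, Kp = p_U^2 / (p_S).
Substituting and setting equal to 0.212 bar gives a polynomial in X; the root in (0,1) is X = 0.163.

X = 0.163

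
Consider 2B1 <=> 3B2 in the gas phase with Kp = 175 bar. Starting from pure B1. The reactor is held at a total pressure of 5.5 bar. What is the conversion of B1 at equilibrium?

X = 0.802

Let X = conversion of B1 (basis 1 mol B1); extent of reaction ξ = 0.5X.
Species balance: n_B1 = 1 − X; n_B2 = 1.5X.
n_T = Σnᵢ = 1 + 0.5X.
y_i = n_i/n_T, p_i = y_i·P. Kp = p_B2^3 / (p_B1^2).
This yields a degree-3 equation in X; solving on (0,1), X = 0.802.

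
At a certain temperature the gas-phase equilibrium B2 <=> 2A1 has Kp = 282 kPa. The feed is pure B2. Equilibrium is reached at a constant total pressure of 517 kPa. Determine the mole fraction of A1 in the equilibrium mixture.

y_A1 = 0.515

Basis: 1 mol B2 initially; let X = conversion of B2. Extent ξ = X.
Moles: n_B2 = 1 − X; n_A1 = 2X.
Total moles n_T = 1 + X.
y_i = n_i/n_T, p_i = y_i·P. Kp = p_A1^2 / (p_B2).
Equating to 282 kPa and solving on 0 < X < 1: X = 0.346.
Then n_A1 = 0.693, n_T = 1.35, so y_A1 = 0.515.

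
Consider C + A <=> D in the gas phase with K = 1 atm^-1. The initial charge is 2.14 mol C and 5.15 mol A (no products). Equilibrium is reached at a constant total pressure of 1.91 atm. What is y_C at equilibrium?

Basis: 2.14 mol C initially; let X = conversion of C. Extent ξ = 2.14X.
Moles: n_C = 2.14 − 2.14X; n_A = 5.15 − 2.14X; n_D = 2.14X.
n_T = Σnᵢ = 7.29 − 2.14X.
y_i = n_i/n_T, p_i = y_i·P. K = p_D / (p_C p_A).
Setting this equal to 1 atm^-1 and taking the physical root (0 < X < 1) gives X = 0.554.
Then n_C = 0.955, n_T = 6.11, so y_C = 0.156.

y_C = 0.156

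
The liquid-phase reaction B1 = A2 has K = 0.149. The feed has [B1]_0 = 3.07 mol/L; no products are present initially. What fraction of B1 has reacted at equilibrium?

Let X = conversion of B1; extent ξ = 3.07·X mol/L.
Concentrations: [B1] = 3.07 − 3.07X; [A2] = 3.07X.
K = [A2] / ([B1]).
Solving K = 0.149 for X ∈ (0,1): X = 0.130.

X = 0.130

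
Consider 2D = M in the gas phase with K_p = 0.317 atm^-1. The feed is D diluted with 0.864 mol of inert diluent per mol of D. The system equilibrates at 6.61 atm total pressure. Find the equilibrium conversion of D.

Let X = conversion of D (basis 1 mol D); extent of reaction ξ = 0.5X.
Mole table: n_D = 1 − X; n_M = 0.5X; n_I = 0.864 (inert).
Total moles n_T = 1.86 − 0.5X.
y_i = n_i/n_T, p_i = y_i·P. K_p = p_M / (p_D^2).
This yields a degree-2 equation in X; solving on (0,1), X = 0.545.

X = 0.545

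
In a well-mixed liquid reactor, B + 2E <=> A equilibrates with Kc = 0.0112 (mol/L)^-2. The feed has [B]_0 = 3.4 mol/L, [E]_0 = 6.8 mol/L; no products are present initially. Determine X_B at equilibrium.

X = 0.233

Let X = conversion of B; extent ξ = 3.4·X mol/L.
Concentrations: [B] = 3.4 − 3.4X; [E] = 6.8 − 6.8X; [A] = 3.4X.
Kc = [A] / ([B] [E]^2).
Setting equal to 0.0112 and solving for X on (0,1) gives X = 0.233.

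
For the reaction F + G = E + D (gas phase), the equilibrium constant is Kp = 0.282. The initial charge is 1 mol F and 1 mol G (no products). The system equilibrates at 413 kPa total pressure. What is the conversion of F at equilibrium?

X = 0.347

Let X = conversion of F (basis 1 mol F); extent of reaction ξ = X.
Species balance: n_F = 1 − X; n_G = 1 − X; n_E = X; n_D = X.
Total moles n_T = 2 (Δν = 0, constant).
Mole fractions y_i = n_i/n_T; Kp = p_E p_D / (p_F p_G) with p_i = y_i·P.
Setting this equal to 0.282 and taking the physical root (0 < X < 1) gives X = 0.347.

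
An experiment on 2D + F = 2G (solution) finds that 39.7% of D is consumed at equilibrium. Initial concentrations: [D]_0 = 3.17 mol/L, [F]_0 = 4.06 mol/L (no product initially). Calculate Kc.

Kc = 0.126 L/mol

Let X = conversion of D.
Concentrations: [D] = 3.17 − 3.17X; [F] = 4.06 − 1.58X; [G] = 3.17X.
At X = 0.397: [D] = 1.91, [F] = 3.43, [G] = 1.26.
Kc = [G]^2 / ([D]^2 [F]) = 0.126 L/mol.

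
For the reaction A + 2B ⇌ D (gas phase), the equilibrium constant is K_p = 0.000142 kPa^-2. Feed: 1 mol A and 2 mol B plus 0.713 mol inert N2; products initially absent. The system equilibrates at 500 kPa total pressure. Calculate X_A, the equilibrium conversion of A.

Let X = conversion of A (basis 1 mol A); extent of reaction ξ = X.
Mole table: n_A = 1 − X; n_B = 2 − 2X; n_D = X; n_I = 0.713 (inert).
Total moles n_T = 3.71 − 2X.
Mole fractions y_i = n_i/n_T; K_p = p_D / (p_A p_B^2) with p_i = y_i·P.
Substituting and setting equal to 0.000142 kPa^-2 gives a polynomial in X; the root in (0,1) is X = 0.702.

X = 0.702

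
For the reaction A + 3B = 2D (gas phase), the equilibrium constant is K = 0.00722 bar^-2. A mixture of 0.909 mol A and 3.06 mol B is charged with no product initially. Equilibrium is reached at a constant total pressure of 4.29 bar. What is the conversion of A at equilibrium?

Let X = conversion of A (basis 0.909 mol A); extent of reaction ξ = 0.909X.
At extent ξ: n_A = 0.909 − 0.909X; n_B = 3.06 − 2.73X; n_D = 1.82X.
Total moles n_T = 3.97 − 1.82X.
y_i = n_i/n_T, p_i = y_i·P. K = p_D^2 / (p_A p_B^3).
Setting this equal to 0.00722 bar^-2 and taking the physical root (0 < X < 1) gives X = 0.192.

X = 0.192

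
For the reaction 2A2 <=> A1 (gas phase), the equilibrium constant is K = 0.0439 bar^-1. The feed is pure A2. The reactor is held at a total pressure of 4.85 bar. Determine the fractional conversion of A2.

Basis: 1 mol A2 initially; let X = conversion of A2. Extent ξ = 0.5X.
At extent ξ: n_A2 = 1 − X; n_A1 = 0.5X.
Summing: n_T = 1 − 0.5X.
With p_i = (n_i/n_T)P, K = p_A1 / (p_A2^2).
This yields a degree-2 equation in X; solving on (0,1), X = 0.265.

X = 0.265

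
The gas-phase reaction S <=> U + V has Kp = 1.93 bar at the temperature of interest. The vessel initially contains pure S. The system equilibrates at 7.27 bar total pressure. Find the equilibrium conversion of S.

Basis: 1 mol S initially; let X = conversion of S. Extent ξ = X.
Moles: n_S = 1 − X; n_U = X; n_V = X.
n_T = Σnᵢ = 1 + X.
Mole fractions y_i = n_i/n_T; Kp = p_U p_V / (p_S) with p_i = y_i·P.
Setting this equal to 1.93 bar and taking the physical root (0 < X < 1) gives X = 0.458.

X = 0.458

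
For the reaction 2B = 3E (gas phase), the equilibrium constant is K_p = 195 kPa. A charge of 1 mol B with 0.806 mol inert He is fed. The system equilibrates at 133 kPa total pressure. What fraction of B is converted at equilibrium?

Take 1 mol B as basis and let X be its fractional conversion, so ξ = 0.5X.
At extent ξ: n_B = 1 − X; n_E = 1.5X; n_I = 0.806 (inert).
Summing: n_T = 1.81 + 0.5X.
With p_i = (n_i/n_T)P, K_p = p_E^3 / (p_B^2).
Equating to 195 kPa and solving on 0 < X < 1: X = 0.560.

X = 0.560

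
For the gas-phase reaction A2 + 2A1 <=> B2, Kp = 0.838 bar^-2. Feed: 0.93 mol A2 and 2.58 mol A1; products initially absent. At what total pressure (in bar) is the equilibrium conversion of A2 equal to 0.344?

P = 1.17 bar

Basis: 0.93 mol A2 initially; let X = conversion of A2. Extent ξ = 0.93X.
Mole table: n_A2 = 0.93 − 0.93X; n_A1 = 2.58 − 1.86X; n_B2 = 0.93X.
Summing: n_T = 3.51 − 1.86X.
Kp = p_B2 / (p_A2 p_A1^2) with p_i = (n_i/n_T)·P.
At X = 0.344: the mole-fraction product g(X) = Π y_i^ν_i = 1.148. Since Kp = g(X)·P^{-2}, P = (g/Kp)^(1/2) = (1.148/0.838)^(1/2) = 1.17 bar.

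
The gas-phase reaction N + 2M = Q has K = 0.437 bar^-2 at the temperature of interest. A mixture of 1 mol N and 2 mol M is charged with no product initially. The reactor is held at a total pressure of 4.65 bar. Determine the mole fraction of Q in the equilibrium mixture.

Take 1 mol N as basis and let X be its fractional conversion, so ξ = X.
At extent ξ: n_N = 1 − X; n_M = 2 − 2X; n_Q = X.
Total moles n_T = 3 − 2X.
Mole fractions y_i = n_i/n_T; K = p_Q / (p_N p_M^2) with p_i = y_i·P.
This yields a degree-3 equation in X; solving on (0,1), X = 0.631.
Then n_Q = 0.631, n_T = 1.74, so y_Q = 0.363.

y_Q = 0.363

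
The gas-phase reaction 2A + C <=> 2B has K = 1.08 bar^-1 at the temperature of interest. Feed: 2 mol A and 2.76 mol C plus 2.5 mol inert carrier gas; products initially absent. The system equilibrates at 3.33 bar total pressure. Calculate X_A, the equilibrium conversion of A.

Take 2 mol A as basis and let X be its fractional conversion, so ξ = X.
Species balance: n_A = 2 − 2X; n_C = 2.76 − X; n_B = 2X; n_I = 2.5 (inert).
Total moles n_T = 7.26 − X.
y_i = n_i/n_T, p_i = y_i·P. K = p_B^2 / (p_A^2 p_C).
This yields a degree-3 equation in X; solving on (0,1), X = 0.522.

X = 0.522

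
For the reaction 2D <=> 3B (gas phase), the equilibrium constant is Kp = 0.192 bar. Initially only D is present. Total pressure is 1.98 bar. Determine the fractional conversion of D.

Basis: 1 mol D initially; let X = conversion of D. Extent ξ = 0.5X.
Moles: n_D = 1 − X; n_B = 1.5X.
Total moles n_T = 1 + 0.5X.
y_i = n_i/n_T, p_i = y_i·P. Kp = p_B^3 / (p_D^2).
Substituting and setting equal to 0.192 bar gives a polynomial in X; the root in (0,1) is X = 0.261.

X = 0.261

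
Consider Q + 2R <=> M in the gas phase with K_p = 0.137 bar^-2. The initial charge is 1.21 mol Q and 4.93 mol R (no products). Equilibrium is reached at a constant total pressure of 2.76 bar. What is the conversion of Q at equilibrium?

X = 0.381

Basis: 1.21 mol Q initially; let X = conversion of Q. Extent ξ = 1.21X.
Mole table: n_Q = 1.21 − 1.21X; n_R = 4.93 − 2.42X; n_M = 1.21X.
n_T = Σnᵢ = 6.14 − 2.42X.
With p_i = (n_i/n_T)P, K_p = p_M / (p_Q p_R^2).
Substituting and setting equal to 0.137 bar^-2 gives a polynomial in X; the root in (0,1) is X = 0.381.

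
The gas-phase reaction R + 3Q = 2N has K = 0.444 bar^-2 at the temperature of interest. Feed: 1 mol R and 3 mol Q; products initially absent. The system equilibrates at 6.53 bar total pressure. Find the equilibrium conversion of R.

Take 1 mol R as basis and let X be its fractional conversion, so ξ = X.
At extent ξ: n_R = 1 − X; n_Q = 3 − 3X; n_N = 2X.
n_T = Σnᵢ = 4 − 2X.
Mole fractions y_i = n_i/n_T; K = p_N^2 / (p_R p_Q^3) with p_i = y_i·P.
This yields a degree-4 equation in X; solving on (0,1), X = 0.612.

X = 0.612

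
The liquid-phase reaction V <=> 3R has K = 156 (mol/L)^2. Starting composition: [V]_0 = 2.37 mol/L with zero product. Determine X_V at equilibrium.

X = 0.686

Let X = conversion of V; extent ξ = 2.37·X mol/L.
Concentrations: [V] = 2.37 − 2.37X; [R] = 7.11X.
K = [R]^3 / ([V]).
Setting equal to 156 and solving for X on (0,1) gives X = 0.686.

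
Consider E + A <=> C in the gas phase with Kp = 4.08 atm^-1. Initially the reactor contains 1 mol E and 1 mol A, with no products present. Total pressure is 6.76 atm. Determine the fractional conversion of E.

Let X = conversion of E (basis 1 mol E); extent of reaction ξ = X.
Mole table: n_E = 1 − X; n_A = 1 − X; n_C = X.
n_T = Σnᵢ = 2 − X.
y_i = n_i/n_T, p_i = y_i·P. Kp = p_C / (p_E p_A).
Setting this equal to 4.08 atm^-1 and taking the physical root (0 < X < 1) gives X = 0.813.

X = 0.813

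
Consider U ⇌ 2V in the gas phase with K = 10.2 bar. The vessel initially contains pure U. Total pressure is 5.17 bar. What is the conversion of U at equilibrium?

X = 0.575

Take 1 mol U as basis and let X be its fractional conversion, so ξ = X.
Moles: n_U = 1 − X; n_V = 2X.
Total moles n_T = 1 + X.
With p_i = (n_i/n_T)P, K = p_V^2 / (p_U).
Substituting and setting equal to 10.2 bar gives a polynomial in X; the root in (0,1) is X = 0.575.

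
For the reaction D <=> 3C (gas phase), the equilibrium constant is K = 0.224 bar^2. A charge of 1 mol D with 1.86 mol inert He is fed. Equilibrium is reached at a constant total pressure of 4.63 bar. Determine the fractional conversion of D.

Let X = conversion of D (basis 1 mol D); extent of reaction ξ = X.
Species balance: n_D = 1 − X; n_C = 3X; n_I = 1.86 (inert).
Summing: n_T = 2.86 + 2X.
With p_i = (n_i/n_T)P, K = p_C^3 / (p_D).
Equating to 0.224 bar^2 and solving on 0 < X < 1: X = 0.149.

X = 0.149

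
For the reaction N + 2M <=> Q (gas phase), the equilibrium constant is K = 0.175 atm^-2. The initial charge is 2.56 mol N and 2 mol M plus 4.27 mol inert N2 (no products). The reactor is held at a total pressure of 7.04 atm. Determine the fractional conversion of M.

Basis: 2 mol M initially; let X = conversion of M. Extent ξ = X.
Species balance: n_N = 2.56 − X; n_M = 2 − 2X; n_Q = X; n_I = 4.27 (inert).
Summing: n_T = 8.83 − 2X.
Mole fractions y_i = n_i/n_T; K = p_Q / (p_N p_M^2) with p_i = y_i·P.
This yields a degree-3 equation in X; solving on (0,1), X = 0.408.

X = 0.408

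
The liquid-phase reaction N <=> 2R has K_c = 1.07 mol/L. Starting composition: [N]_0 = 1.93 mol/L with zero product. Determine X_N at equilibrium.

Let X = conversion of N; extent ξ = 1.93·X mol/L.
Concentrations: [N] = 1.93 − 1.93X; [R] = 3.86X.
K_c = [R]^2 / ([N]).
This equals 1.07 at X = 0.309 (the root in 0 < X < 1).

X = 0.309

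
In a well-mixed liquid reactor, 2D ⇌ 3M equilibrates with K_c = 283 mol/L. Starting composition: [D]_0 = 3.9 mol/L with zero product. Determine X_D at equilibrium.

X = 0.835

Let X = conversion of D; extent ξ = 3.9X/2 mol/L.
Concentrations: [D] = 3.9 − 3.9X; [M] = 5.85X.
K_c = [M]^3 / ([D]^2).
Setting equal to 283 and solving for X on (0,1) gives X = 0.835.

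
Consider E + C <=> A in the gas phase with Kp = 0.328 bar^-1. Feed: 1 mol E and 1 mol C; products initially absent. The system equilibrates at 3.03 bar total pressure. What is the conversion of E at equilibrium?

Take 1 mol E as basis and let X be its fractional conversion, so ξ = X.
At extent ξ: n_E = 1 − X; n_C = 1 − X; n_A = X.
Summing: n_T = 2 − X.
Mole fractions y_i = n_i/n_T; Kp = p_A / (p_E p_C) with p_i = y_i·P.
Equating to 0.328 bar^-1 and solving on 0 < X < 1: X = 0.292.

X = 0.292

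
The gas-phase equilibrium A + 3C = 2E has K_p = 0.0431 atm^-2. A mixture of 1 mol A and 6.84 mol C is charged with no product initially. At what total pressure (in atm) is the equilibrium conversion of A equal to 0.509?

Let X = conversion of A (basis 1 mol A); extent of reaction ξ = X.
Mole table: n_A = 1 − X; n_C = 6.84 − 3X; n_E = 2X.
n_T = Σnᵢ = 7.84 − 2X.
K_p = p_E^2 / (p_A p_C^3) with p_i = (n_i/n_T)·P.
At X = 0.509: the mole-fraction product g(X) = Π y_i^ν_i = 0.655. Since K_p = g(X)·P^{-2}, P = (g/K_p)^(1/2) = (0.655/0.0431)^(1/2) = 3.9 atm.

P = 3.9 atm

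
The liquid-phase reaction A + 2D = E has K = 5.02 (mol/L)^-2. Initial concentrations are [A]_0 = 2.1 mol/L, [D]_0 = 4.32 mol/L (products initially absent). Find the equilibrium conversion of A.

X = 0.810

Let X = conversion of A; extent ξ = 2.1·X mol/L.
Concentrations: [A] = 2.1 − 2.1X; [D] = 4.32 − 4.2X; [E] = 2.1X.
K = [E] / ([A] [D]^2).
Equating to 5.02 (mol/L)^-2: the physical root is X = 0.810.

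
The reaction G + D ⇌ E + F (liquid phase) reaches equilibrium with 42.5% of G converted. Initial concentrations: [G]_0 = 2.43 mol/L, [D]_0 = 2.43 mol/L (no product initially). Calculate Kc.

Kc = 0.546

Let X = conversion of G.
Concentrations: [G] = 2.43 − 2.43X; [D] = 2.43 − 2.43X; [E] = 2.43X; [F] = 2.43X.
At X = 0.425: [G] = 1.4, [D] = 1.4, [E] = 1.03, [F] = 1.03.
Kc = [E] [F] / ([G] [D]) = 0.546.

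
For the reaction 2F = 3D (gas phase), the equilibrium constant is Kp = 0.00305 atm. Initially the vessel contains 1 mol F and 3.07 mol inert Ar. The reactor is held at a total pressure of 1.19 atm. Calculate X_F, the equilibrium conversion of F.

X = 0.133

Basis: 1 mol F initially; let X = conversion of F. Extent ξ = 0.5X.
Species balance: n_F = 1 − X; n_D = 1.5X; n_I = 3.07 (inert).
n_T = Σnᵢ = 4.07 + 0.5X.
y_i = n_i/n_T, p_i = y_i·P. Kp = p_D^3 / (p_F^2).
Equating to 0.00305 atm and solving on 0 < X < 1: X = 0.133.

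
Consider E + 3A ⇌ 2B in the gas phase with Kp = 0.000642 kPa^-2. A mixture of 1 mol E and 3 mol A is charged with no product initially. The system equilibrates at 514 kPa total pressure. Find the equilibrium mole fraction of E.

Take 1 mol E as basis and let X be its fractional conversion, so ξ = X.
At extent ξ: n_E = 1 − X; n_A = 3 − 3X; n_B = 2X.
Total moles n_T = 4 − 2X.
y_i = n_i/n_T, p_i = y_i·P. Kp = p_B^2 / (p_E p_A^3).
Equating to 0.000642 kPa^-2 and solving on 0 < X < 1: X = 0.764.
Then n_E = 0.236, n_T = 2.47, so y_E = 0.096.

y_E = 0.096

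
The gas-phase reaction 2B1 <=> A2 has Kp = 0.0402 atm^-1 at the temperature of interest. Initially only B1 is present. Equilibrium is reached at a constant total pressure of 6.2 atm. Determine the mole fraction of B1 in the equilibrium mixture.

Basis: 1 mol B1 initially; let X = conversion of B1. Extent ξ = 0.5X.
Species balance: n_B1 = 1 − X; n_A2 = 0.5X.
Summing: n_T = 1 − 0.5X.
With p_i = (n_i/n_T)P, Kp = p_A2 / (p_B1^2).
Equating to 0.0402 atm^-1 and solving on 0 < X < 1: X = 0.292.
Then n_B1 = 0.708, n_T = 0.854, so y_B1 = 0.829.

y_B1 = 0.829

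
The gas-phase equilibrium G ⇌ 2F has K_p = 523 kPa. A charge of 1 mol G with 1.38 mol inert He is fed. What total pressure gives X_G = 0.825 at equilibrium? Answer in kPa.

P = 108 kPa

Basis: 1 mol G initially; let X = conversion of G. Extent ξ = X.
At extent ξ: n_G = 1 − X; n_F = 2X; n_I = 1.38 (inert).
n_T = Σnᵢ = 2.38 + X.
K_p = p_F^2 / (p_G) with p_i = (n_i/n_T)·P.
At X = 0.825: the mole-fraction product g(X) = Π y_i^ν_i = 4.854. Since K_p = g(X)·P^{1}, P = (K_p/g)^(1/1) = (523/4.854)^(1/1) = 108 kPa.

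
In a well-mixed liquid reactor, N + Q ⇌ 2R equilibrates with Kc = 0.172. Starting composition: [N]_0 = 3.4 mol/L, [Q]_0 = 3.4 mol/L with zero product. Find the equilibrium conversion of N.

X = 0.172

Let X = conversion of N; extent ξ = 3.4·X mol/L.
Concentrations: [N] = 3.4 − 3.4X; [Q] = 3.4 − 3.4X; [R] = 6.8X.
Kc = [R]^2 / ([N] [Q]).
Setting equal to 0.172 and solving for X on (0,1) gives X = 0.172.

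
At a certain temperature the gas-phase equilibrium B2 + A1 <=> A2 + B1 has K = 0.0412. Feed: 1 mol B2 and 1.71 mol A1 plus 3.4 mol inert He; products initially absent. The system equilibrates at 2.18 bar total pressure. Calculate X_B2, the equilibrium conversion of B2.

X = 0.219

Basis: 1 mol B2 initially; let X = conversion of B2. Extent ξ = X.
Species balance: n_B2 = 1 − X; n_A1 = 1.71 − X; n_A2 = X; n_B1 = X; n_I = 3.4 (inert).
Total moles n_T = 6.11 (Δν = 0, constant).
With p_i = (n_i/n_T)P, K = p_A2 p_B1 / (p_B2 p_A1).
Setting this equal to 0.0412 and taking the physical root (0 < X < 1) gives X = 0.219.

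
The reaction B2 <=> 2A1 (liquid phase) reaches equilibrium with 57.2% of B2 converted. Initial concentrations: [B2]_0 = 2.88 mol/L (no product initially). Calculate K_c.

Let X = conversion of B2.
Concentrations: [B2] = 2.88 − 2.88X; [A1] = 5.76X.
At X = 0.572: [B2] = 1.23, [A1] = 3.29.
K_c = [A1]^2 / ([B2]) = 8.81 mol/L.

K_c = 8.81 mol/L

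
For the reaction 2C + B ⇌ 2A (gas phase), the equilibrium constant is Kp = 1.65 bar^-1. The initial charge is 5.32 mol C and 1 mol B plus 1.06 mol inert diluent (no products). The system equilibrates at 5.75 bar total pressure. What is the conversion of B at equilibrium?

Take 1 mol B as basis and let X be its fractional conversion, so ξ = X.
Mole table: n_C = 5.32 − 2X; n_B = 1 − X; n_A = 2X; n_I = 1.06 (inert).
n_T = Σnᵢ = 7.38 − X.
With p_i = (n_i/n_T)P, Kp = p_A^2 / (p_C^2 p_B).
Setting this equal to 1.65 bar^-1 and taking the physical root (0 < X < 1) gives X = 0.849.

X = 0.849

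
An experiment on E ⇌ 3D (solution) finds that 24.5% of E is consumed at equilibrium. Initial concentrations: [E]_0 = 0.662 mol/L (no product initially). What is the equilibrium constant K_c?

Let X = conversion of E.
Concentrations: [E] = 0.662 − 0.662X; [D] = 1.99X.
At X = 0.245: [E] = 0.5, [D] = 0.487.
K_c = [D]^3 / ([E]) = 0.23 (mol/L)^2.

K_c = 0.23 (mol/L)^2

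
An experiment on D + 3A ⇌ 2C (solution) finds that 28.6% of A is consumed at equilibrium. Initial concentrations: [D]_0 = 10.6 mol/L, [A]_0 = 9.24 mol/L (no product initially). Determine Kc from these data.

Kc = 0.00111 (mol/L)^-2

Let X = conversion of A.
Concentrations: [D] = 10.6 − 3.08X; [A] = 9.24 − 9.24X; [C] = 6.16X.
At X = 0.286: [D] = 9.72, [A] = 6.6, [C] = 1.76.
Kc = [C]^2 / ([D] [A]^3) = 0.00111 (mol/L)^-2.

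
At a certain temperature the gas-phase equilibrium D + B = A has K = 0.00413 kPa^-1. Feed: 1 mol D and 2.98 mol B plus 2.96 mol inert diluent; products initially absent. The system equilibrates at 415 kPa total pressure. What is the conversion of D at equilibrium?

X = 0.403

Take 1 mol D as basis and let X be its fractional conversion, so ξ = X.
Mole table: n_D = 1 − X; n_B = 2.98 − X; n_A = X; n_I = 2.96 (inert).
n_T = Σnᵢ = 6.94 − X.
With p_i = (n_i/n_T)P, K = p_A / (p_D p_B).
Substituting and setting equal to 0.00413 kPa^-1 gives a polynomial in X; the root in (0,1) is X = 0.403.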